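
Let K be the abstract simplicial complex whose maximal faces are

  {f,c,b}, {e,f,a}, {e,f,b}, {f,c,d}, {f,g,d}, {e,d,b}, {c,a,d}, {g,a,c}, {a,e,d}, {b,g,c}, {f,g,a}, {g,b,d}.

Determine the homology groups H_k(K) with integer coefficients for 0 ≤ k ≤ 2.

Fix the vertex order a < b < c < d < e < f < g and write every simplex with vertices in increasing order. Then dim K = 2 and the simplices of K are:

  0-simplices (7): a, b, c, d, e, f, g
  1-simplices (18): ac, ad, ae, af, ag, bc, bd, be, bf, bg, cd, cf, cg, de, df, dg, ef, fg
  2-simplices (12): acd, acg, ade, aef, afg, bcf, bcg, bde, bdg, bef, cdf, dfg

giving chain groups C_0 ≅ Z^7, C_1 ≅ Z^18, C_2 ≅ Z^12.

∂_1: C_1 → C_0 is given by ∂[p,q] = [q] − [p]. For instance
  ∂ad = d − a.
This gives a 7×18 integer matrix of rank 6; reducing to Smith normal form yields diagonal entries (1,1,1,1,1,1).

The boundary map ∂_2: C_2 → C_1 sends each 2-simplex [p,q,r] to [q,r] − [p,r] + [p,q]. For instance
  ∂dfg = fg − dg + df,
  ∂bcf = cf − bf + bc.
The 18×12 boundary matrix has rank 12 and Smith normal form diag(1,1,1,1,1,1,1,1,1,1,1,2).

Computing H_k = (kernel of ∂_k) / (image of ∂_{k+1}):

  H_0: rank C_0 − rank ∂_1 = 7 − 6 = 1, and the invariant factors of ∂_1 are all 1, so H_0 ≅ Z.
  H_1: rank ker ∂_1 − rank ∂_2 = (18 − 6) − 12 = 0, and ∂_2 has invariant factor 2 > 1, so H_1 ≅ Z_2.
  H_2: rank ker ∂_2 − rank ∂_3 = (12 − 12) − 0 = 0, and there is no ∂_3, so H_2 ≅ 0.

As a check, the Euler characteristic is 7 − 18 + 12 = 1, which agrees with 1 − 0 + 0 = 1.
(K is a triangulation of the real projective plane RP^2.)

H_0 = Z,  H_1 = Z_2,  H_2 = 0.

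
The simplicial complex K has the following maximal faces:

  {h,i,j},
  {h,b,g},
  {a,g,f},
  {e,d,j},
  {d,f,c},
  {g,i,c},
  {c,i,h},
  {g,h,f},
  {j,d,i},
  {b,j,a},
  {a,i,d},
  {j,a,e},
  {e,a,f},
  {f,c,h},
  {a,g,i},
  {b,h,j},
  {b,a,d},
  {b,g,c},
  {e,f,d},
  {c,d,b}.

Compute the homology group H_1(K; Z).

H_1 ≅ Z ⊕ Z/2Z.

K has 10 vertices, 30 edges, 20 triangles.
rank ∂_1 = 9, rank ∂_2 = 20 ⇒ b_1 = 30 − 9 − 20 = 1; ∂_2 has invariant factor(s) [2] giving torsion. So H_1 = Z ⊕ Z/2Z.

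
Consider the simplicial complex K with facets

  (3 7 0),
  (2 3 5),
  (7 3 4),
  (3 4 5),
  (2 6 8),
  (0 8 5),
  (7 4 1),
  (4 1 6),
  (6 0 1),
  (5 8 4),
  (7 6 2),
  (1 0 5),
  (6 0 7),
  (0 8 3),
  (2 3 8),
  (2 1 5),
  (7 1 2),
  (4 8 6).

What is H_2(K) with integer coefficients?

Take the total order 0 < 1 < 2 < 3 < 4 < 5 < 6 < 7 < 8 on the vertex set. Then K (dimension 2) consists of the simplices:

  0-simplices (9): [0], [1], [2], [3], [4], [5], [6], [7], [8]
  1-simplices (27): (27 of them)
  2-simplices (18): [0,1,5], [0,1,6], [0,3,7], [0,3,8], [0,5,8], [0,6,7], [1,2,5], [1,2,7], [1,4,6], [1,4,7], [2,3,5], [2,3,8], [2,6,7], [2,6,8], [3,4,5], [3,4,7], [4,5,8], [4,6,8]

Hence C_0 ≅ Z^9, C_1 ≅ Z^27, C_2 ≅ Z^18.

Boundary ∂_1: C_1 → C_0 is given by ∂[p,q] = [q] − [p]. For instance
  ∂[2,7] = [7] − [2].
This gives a 9×27 integer matrix of rank 8; reducing to Smith normal form yields diagonal entries (1,1,1,1,1,1,1,1).

∂_2: C_2 → C_1 sends each 2-simplex [p,q,r] to [q,r] − [p,r] + [p,q]. For instance
  ∂[0,1,5] = [1,5] − [0,5] + [0,1],
  ∂[0,3,7] = [3,7] − [0,7] + [0,3].
The resulting 27×18 matrix has rank 18, and its Smith normal form has invariant factors (1,1,1,1,1,1,1,1,1,1,1,1,1,1,1,1,1,2).

Computing H_k = (kernel of ∂_k) / (image of ∂_{k+1}):

  H_2: rank ker ∂_2 − rank ∂_3 = (18 − 18) − 0 = 0, and there is no ∂_3, so H_2 = 0.

H_2 ≅ 0.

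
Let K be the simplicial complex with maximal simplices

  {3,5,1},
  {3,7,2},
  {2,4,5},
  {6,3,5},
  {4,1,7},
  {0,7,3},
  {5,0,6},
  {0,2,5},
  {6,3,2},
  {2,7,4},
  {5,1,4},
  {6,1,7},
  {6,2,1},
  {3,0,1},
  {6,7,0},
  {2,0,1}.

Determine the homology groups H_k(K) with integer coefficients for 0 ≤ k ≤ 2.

H_0 = Z,  H_1 = Z^2,  H_2 = Z.

K has 8 vertices, 24 edges, 16 triangles.
rank ∂_0 = 0, rank ∂_1 = 7 ⇒ b_0 = 8 − 0 − 7 = 1; all invariant factors of ∂_1 are 1 so no torsion. So H_0 = Z.
rank ∂_1 = 7, rank ∂_2 = 15 ⇒ b_1 = 24 − 7 − 15 = 2; all invariant factors of ∂_2 are 1 so no torsion. So H_1 = Z^2.
rank ∂_2 = 15, rank ∂_3 = 0 ⇒ b_2 = 16 − 15 − 0 = 1. So H_2 = Z.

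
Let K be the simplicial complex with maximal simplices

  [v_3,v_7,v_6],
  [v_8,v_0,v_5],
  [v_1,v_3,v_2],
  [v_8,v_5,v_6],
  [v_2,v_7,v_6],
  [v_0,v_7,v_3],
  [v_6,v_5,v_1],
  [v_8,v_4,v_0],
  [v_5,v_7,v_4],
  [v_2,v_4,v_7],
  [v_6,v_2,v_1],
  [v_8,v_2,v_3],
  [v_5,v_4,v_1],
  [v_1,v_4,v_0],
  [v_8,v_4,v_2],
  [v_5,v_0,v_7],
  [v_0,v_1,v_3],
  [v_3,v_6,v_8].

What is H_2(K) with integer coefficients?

Order the vertices as v_0 < v_1 < v_2 < v_3 < v_4 < v_5 < v_6 < v_7 < v_8. Listing each simplex with vertices in this order, K has dimension 2 with simplices:

  0-simplices (9): [v_0], [v_1], [v_2], [v_3], [v_4], [v_5], [v_6], [v_7], [v_8]
  1-simplices (27): (27 of them)
  2-simplices (18): (18 of them)

so the chain groups are C_0 ≅ Z^9, C_1 ≅ Z^27, C_2 ≅ Z^18.

∂_1: C_1 → C_0 is given by ∂[p,q] = [q] − [p].
This gives a 9×27 integer matrix of rank 8; reducing to Smith normal form yields diagonal entries (1,1,1,1,1,1,1,1).

Boundary ∂_2: C_2 → C_1 sends each 2-simplex [p,q,r] to [q,r] − [p,r] + [p,q]. For instance
  ∂[v_1,v_4,v_5] = [v_4,v_5] − [v_1,v_5] + [v_1,v_4],
  ∂[v_1,v_5,v_6] = [v_5,v_6] − [v_1,v_6] + [v_1,v_5].
The 27×18 boundary matrix has rank 18 and Smith normal form diag(1,1,1,1,1,1,1,1,1,1,1,1,1,1,1,1,1,2).

Reading off H_k = ker ∂_k / im ∂_{k+1}:

  H_2: rank ker ∂_2 − rank ∂_3 = (18 − 18) − 0 = 0, and there is no ∂_3, so H_2 = 0.

(K is a triangulation of the Klein bottle.)

H_2 ≅ 0.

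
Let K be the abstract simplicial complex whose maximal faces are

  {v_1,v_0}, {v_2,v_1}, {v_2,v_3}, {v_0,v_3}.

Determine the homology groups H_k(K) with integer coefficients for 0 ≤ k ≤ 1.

Order the vertices as v_0 < v_1 < v_2 < v_3. Listing each simplex with vertices in this order, K has dimension 1 with simplices:

  0-simplices (4): [v_0], [v_1], [v_2], [v_3]
  1-simplices (4): [v_0,v_1], [v_0,v_3], [v_1,v_2], [v_2,v_3]

Hence C_0 ≅ Z^4, C_1 ≅ Z^4.

Boundary ∂_1: C_1 → C_0 sends each edge [p,q] (with p < q) to q − p. For instance
  ∂[v_1,v_2] = [v_2] − [v_1].
The resulting 4×4 matrix has rank 3, and its Smith normal form has invariant factors (1,1,1).

From H_k ≅ ker(∂_k) / im(∂_{k+1}) we obtain:

  H_0: rank C_0 − rank ∂_1 = 4 − 3 = 1, and the invariant factors of ∂_1 are all 1, so H_0 ≅ Z.
  H_1: rank ker ∂_1 − rank ∂_2 = (4 − 3) − 0 = 1, and there is no ∂_2, so H_1 ≅ Z.

(K is a triangulation of the circle S^1.)

H_0 ≅ Z,  H_1 ≅ Z.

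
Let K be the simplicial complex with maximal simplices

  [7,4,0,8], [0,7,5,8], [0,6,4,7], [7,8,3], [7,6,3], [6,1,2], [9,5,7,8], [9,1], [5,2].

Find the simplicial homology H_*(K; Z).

Take the total order 0 < 1 < 2 < 3 < 4 < 5 < 6 < 7 < 8 < 9 on the vertex set. Then K (dimension 3) consists of the simplices:

  0-simplices (10): [0], [1], [2], [3], [4], [5], [6], [7], [8], [9]
  1-simplices (23): [0,4], [0,5], [0,6], [0,7], [0,8], [1,2], [1,6], [1,9], [2,5], [2,6], [3,6], [3,7], [3,8], [4,6], [4,7], [4,8], [5,7], [5,8], [5,9], [6,7], [7,8], [7,9], [8,9]
  2-simplices (16): [0,4,6], [0,4,7], [0,4,8], [0,5,7], [0,5,8], [0,6,7], [0,7,8], [1,2,6], [3,6,7], [3,7,8], [4,6,7], [4,7,8], [5,7,8], [5,7,9], [5,8,9], [7,8,9]
  3-simplices (4): [0,4,6,7], [0,4,7,8], [0,5,7,8], [5,7,8,9]

giving chain groups C_0 ≅ Z^10, C_1 ≅ Z^23, C_2 ≅ Z^16, C_3 ≅ Z^4.

∂_1: C_1 → C_0 maps an edge to its endpoints' difference, ∂[p,q] = q − p.
This gives a 10×23 integer matrix of rank 9; reducing to Smith normal form yields diagonal entries (1,1,1,1,1,1,1,1,1).

∂_2: C_2 → C_1 maps a triangle to the signed sum of its edges. For instance
  ∂[1,2,6] = [2,6] − [1,6] + [1,2],
  ∂[0,5,8] = [5,8] − [0,8] + [0,5].
This gives a 23×16 integer matrix of rank 12; reducing to Smith normal form yields diagonal entries (1,1,1,1,1,1,1,1,1,1,1,1).

Boundary ∂_3: C_3 → C_2 sends each 3-simplex σ to the alternating sum Σ_i (−1)^i (σ with its i-th vertex removed). For instance
  ∂[5,7,8,9] = [7,8,9] − [5,8,9] + [5,7,9] − [5,7,8],
  ∂[0,4,6,7] = [4,6,7] − [0,6,7] + [0,4,7] − [0,4,6].
This gives a 16×4 integer matrix of rank 4; reducing to Smith normal form yields diagonal entries (1,1,1,1).

From H_k ≅ ker(∂_k) / im(∂_{k+1}) we obtain:

  H_0: rank C_0 − rank ∂_1 = 10 − 9 = 1, and the invariant factors of ∂_1 are all 1, so H_0 ≅ Z.
  H_1: rank ker ∂_1 − rank ∂_2 = (23 − 9) − 12 = 2, and the invariant factors of ∂_2 are all 1, so H_1 ≅ Z^2.
  H_2: rank ker ∂_2 − rank ∂_3 = (16 − 12) − 4 = 0, and the invariant factors of ∂_3 are all 1, so H_2 ≅ 0.
  H_3: rank ker ∂_3 − rank ∂_4 = (4 − 4) − 0 = 0, and there is no ∂_4, so H_3 ≅ 0.

H_0 = Z,  H_1 = Z^2,  H_2 = 0,  H_3 = 0.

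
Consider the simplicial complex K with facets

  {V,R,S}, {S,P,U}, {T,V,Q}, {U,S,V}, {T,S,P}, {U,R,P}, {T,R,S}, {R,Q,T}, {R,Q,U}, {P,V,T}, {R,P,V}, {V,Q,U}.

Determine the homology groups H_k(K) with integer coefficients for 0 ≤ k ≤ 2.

Order the vertices as P < Q < R < S < T < U < V. Listing each simplex with vertices in this order, K has dimension 2 with simplices:

  0-simplices (7): P, Q, R, S, T, U, V
  1-simplices (18): PR, PS, PT, PU, PV, QR, QT, QU, QV, RS, RT, RU, RV, ST, SU, SV, TV, UV
  2-simplices (12): PRU, PRV, PST, PSU, PTV, QRT, QRU, QTV, QUV, RST, RSV, SUV

Hence C_0 ≅ Z^7, C_1 ≅ Z^18, C_2 ≅ Z^12.

∂_1: C_1 → C_0 is given by ∂[p,q] = [q] − [p]. For instance
  ∂PS = S − P.
As a 7×18 matrix over Z this has rank 6, with invariant factors (1,1,1,1,1,1).

The boundary map ∂_2: C_2 → C_1 acts by ∂[p,q,r] = [q,r] − [p,r] + [p,q]. For instance
  ∂RST = ST − RT + RS,
  ∂QUV = UV − QV + QU.
This gives a 18×12 integer matrix of rank 12; reducing to Smith normal form yields diagonal entries (1,1,1,1,1,1,1,1,1,1,1,2).

Now H_k = ker ∂_k / im ∂_{k+1}, so:

  H_0: rank C_0 − rank ∂_1 = 7 − 6 = 1, and the invariant factors of ∂_1 are all 1, so H_0 = Z.
  H_1: rank ker ∂_1 − rank ∂_2 = (18 − 6) − 12 = 0, and ∂_2 has invariant factor 2 > 1, so H_1 = Z/2.
  H_2: rank ker ∂_2 − rank ∂_3 = (12 − 12) − 0 = 0, and there is no ∂_3, so H_2 = 0.

H_0 = Z,  H_1 = Z/2,  H_2 = 0.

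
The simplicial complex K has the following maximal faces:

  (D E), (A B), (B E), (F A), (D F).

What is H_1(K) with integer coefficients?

H_1 ≅ Z.

Order the vertices as A < B < D < E < F. Listing each simplex with vertices in this order, K has dimension 1 with simplices:

  0-simplices (5): A, B, D, E, F
  1-simplices (5): AB, AF, BE, DE, DF

so the chain groups are C_0 ≅ Z^5, C_1 ≅ Z^5.

∂_1: C_1 → C_0 maps an edge to its endpoints' difference, ∂[p,q] = q − p.
As a 5×5 matrix over Z this has rank 4, with invariant factors (1,1,1,1).

From H_k ≅ ker(∂_k) / im(∂_{k+1}) we obtain:

  H_1: rank ker ∂_1 − rank ∂_2 = (5 − 4) − 0 = 1, and there is no ∂_2, so H_1 = Z.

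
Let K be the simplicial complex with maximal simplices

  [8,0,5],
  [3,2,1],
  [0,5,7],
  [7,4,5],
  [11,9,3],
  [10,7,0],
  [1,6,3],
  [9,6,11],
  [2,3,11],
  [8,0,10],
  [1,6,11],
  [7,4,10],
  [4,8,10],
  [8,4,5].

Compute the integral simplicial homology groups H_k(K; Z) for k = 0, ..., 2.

H_0 ≅ Z^2,  H_1 ≅ Z,  H_2 ≅ Z.

Order the vertices as 0 < 1 < 2 < 3 < 4 < 5 < 6 < 7 < 8 < 9 < 10 < 11. Listing each simplex with vertices in this order, K has dimension 2 with simplices:

  0-simplices (12): [0], [1], [2], [3], [4], [5], [6], [7], [8], [9], [10], [11]
  1-simplices (24): (24 of them)
  2-simplices (14): [0,5,7], [0,5,8], [0,7,10], [0,8,10], [1,2,3], [1,3,6], [1,6,11], [2,3,11], [3,9,11], [4,5,7], [4,5,8], [4,7,10], [4,8,10], [6,9,11]

giving chain groups C_0 ≅ Z^12, C_1 ≅ Z^24, C_2 ≅ Z^14.

Boundary ∂_1: C_1 → C_0 maps an edge to its endpoints' difference, ∂[p,q] = q − p.
As a 12×24 matrix over Z this has rank 10, with invariant factors (1,1,1,1,1,1,1,1,1,1).

Boundary ∂_2: C_2 → C_1 sends each 2-simplex [p,q,r] to [q,r] − [p,r] + [p,q]. For instance
  ∂[3,9,11] = [9,11] − [3,11] + [3,9],
  ∂[0,5,8] = [5,8] − [0,8] + [0,5].
The resulting 24×14 matrix has rank 13, and its Smith normal form has invariant factors (1,1,1,1,1,1,1,1,1,1,1,1,1).

From H_k ≅ ker(∂_k) / im(∂_{k+1}) we obtain:

  H_0: rank C_0 − rank ∂_1 = 12 − 10 = 2, and the invariant factors of ∂_1 are all 1, so H_0 = Z^2.
  H_1: rank ker ∂_1 − rank ∂_2 = (24 − 10) − 13 = 1, and the invariant factors of ∂_2 are all 1, so H_1 = Z.
  H_2: rank ker ∂_2 − rank ∂_3 = (14 − 13) − 0 = 1, and there is no ∂_3, so H_2 = Z.

As a check, the Euler characteristic is 12 − 24 + 14 = 2, which agrees with 2 − 1 + 1 = 2.
(K is a triangulation of the disjoint union of the cylinder S^1 x I and the 2-sphere S^2.)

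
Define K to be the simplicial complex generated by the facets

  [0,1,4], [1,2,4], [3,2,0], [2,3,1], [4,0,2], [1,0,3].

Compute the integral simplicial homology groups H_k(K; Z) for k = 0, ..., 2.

Order the vertices as 0 < 1 < 2 < 3 < 4. Listing each simplex with vertices in this order, K has dimension 2 with simplices:

  0-simplices (5): [0], [1], [2], [3], [4]
  1-simplices (9): [0,1], [0,2], [0,3], [0,4], [1,2], [1,3], [1,4], [2,3], [2,4]
  2-simplices (6): [0,1,3], [0,1,4], [0,2,3], [0,2,4], [1,2,3], [1,2,4]

so the chain groups are C_0 ≅ Z^5, C_1 ≅ Z^9, C_2 ≅ Z^6.

The boundary map ∂_1: C_1 → C_0 sends each edge [p,q] (with p < q) to q − p. For instance
  ∂[1,4] = [4] − [1].
The resulting 5×9 matrix has rank 4, and its Smith normal form has invariant factors (1,1,1,1).

Boundary ∂_2: C_2 → C_1 acts by ∂[p,q,r] = [q,r] − [p,r] + [p,q]. For instance
  ∂[1,2,4] = [2,4] − [1,4] + [1,2],
  ∂[0,2,4] = [2,4] − [0,4] + [0,2].
As a 9×6 matrix over Z this has rank 5, with invariant factors (1,1,1,1,1).

Reading off H_k = ker ∂_k / im ∂_{k+1}:

  H_0: rank C_0 − rank ∂_1 = 5 − 4 = 1, and the invariant factors of ∂_1 are all 1, so H_0 ≅ Z.
  H_1: rank ker ∂_1 − rank ∂_2 = (9 − 4) − 5 = 0, and the invariant factors of ∂_2 are all 1, so H_1 ≅ 0.
  H_2: rank ker ∂_2 − rank ∂_3 = (6 − 5) − 0 = 1, and there is no ∂_3, so H_2 ≅ Z.

(K is a triangulation of the 2-sphere S^2.)

H_0 ≅ Z,  H_1 = 0,  H_2 ≅ Z.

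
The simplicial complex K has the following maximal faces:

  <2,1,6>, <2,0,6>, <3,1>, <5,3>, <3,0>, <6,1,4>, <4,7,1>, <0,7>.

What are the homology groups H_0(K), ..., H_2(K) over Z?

Fix the vertex order 0 < 1 < 2 < 3 < 4 < 5 < 6 < 7 and write every simplex with vertices in increasing order. Then dim K = 2 and the simplices of K are:

  0-simplices (8): [0], [1], [2], [3], [4], [5], [6], [7]
  1-simplices (13): [0,2], [0,3], [0,6], [0,7], [1,2], [1,3], [1,4], [1,6], [1,7], [2,6], [3,5], [4,6], [4,7]
  2-simplices (4): [0,2,6], [1,2,6], [1,4,6], [1,4,7]

giving chain groups C_0 ≅ Z^8, C_1 ≅ Z^13, C_2 ≅ Z^4.

The boundary map ∂_1: C_1 → C_0 is given by ∂[p,q] = [q] − [p]. For instance
  ∂[0,2] = [2] − [0].
This gives a 8×13 integer matrix of rank 7; reducing to Smith normal form yields diagonal entries (1,1,1,1,1,1,1).

The boundary map ∂_2: C_2 → C_1 maps a triangle to the signed sum of its edges. For instance
  ∂[1,2,6] = [2,6] − [1,6] + [1,2],
  ∂[0,2,6] = [2,6] − [0,6] + [0,2].
The resulting 13×4 matrix has rank 4, and its Smith normal form has invariant factors (1,1,1,1).

From H_k ≅ ker(∂_k) / im(∂_{k+1}) we obtain:

  H_0: rank C_0 − rank ∂_1 = 8 − 7 = 1, and the invariant factors of ∂_1 are all 1, so H_0 ≅ Z.
  H_1: rank ker ∂_1 − rank ∂_2 = (13 − 7) − 4 = 2, and the invariant factors of ∂_2 are all 1, so H_1 ≅ Z^2.
  H_2: rank ker ∂_2 − rank ∂_3 = (4 − 4) − 0 = 0, and there is no ∂_3, so H_2 ≅ 0.

H_0 = Z,  H_1 = Z^2,  H_2 = 0.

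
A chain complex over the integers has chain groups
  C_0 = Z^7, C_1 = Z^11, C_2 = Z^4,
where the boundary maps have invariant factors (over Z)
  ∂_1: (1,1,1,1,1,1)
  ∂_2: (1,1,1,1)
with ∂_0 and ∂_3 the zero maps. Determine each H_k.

H_0: b_0 = 7 − 0 − 6 = 1; torsion from ∂_1 factors > 1: none. So H_0 ≅ Z.
H_1: b_1 = 11 − 6 − 4 = 1; torsion from ∂_2 factors > 1: none. So H_1 ≅ Z.
H_2: b_2 = 4 − 4 − 0 = 0; torsion from ∂_3 factors > 1: none. So H_2 ≅ 0.

H_0 ≅ Z,  H_1 ≅ Z,  H_2 = 0.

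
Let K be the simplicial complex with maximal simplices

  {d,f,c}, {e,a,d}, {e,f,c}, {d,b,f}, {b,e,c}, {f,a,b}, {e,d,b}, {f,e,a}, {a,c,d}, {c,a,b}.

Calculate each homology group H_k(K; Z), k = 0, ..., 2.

Order the vertices as a < b < c < d < e < f. Listing each simplex with vertices in this order, K has dimension 2 with simplices:

  0-simplices (6): a, b, c, d, e, f
  1-simplices (15): ab, ac, ad, ae, af, bc, bd, be, bf, cd, ce, cf, de, df, ef
  2-simplices (10): abc, abf, acd, ade, aef, bce, bde, bdf, cdf, cef

Hence C_0 ≅ Z^6, C_1 ≅ Z^15, C_2 ≅ Z^10.

Boundary ∂_1: C_1 → C_0 is given by ∂[p,q] = [q] − [p].
This gives a 6×15 integer matrix of rank 5; reducing to Smith normal form yields diagonal entries (1,1,1,1,1).

∂_2: C_2 → C_1 maps a triangle to the signed sum of its edges. For instance
  ∂cef = ef − cf + ce,
  ∂bde = de − be + bd.
This gives a 15×10 integer matrix of rank 10; reducing to Smith normal form yields diagonal entries (1,1,1,1,1,1,1,1,1,2).

Reading off H_k = ker ∂_k / im ∂_{k+1}:

  H_0: rank C_0 − rank ∂_1 = 6 − 5 = 1, and the invariant factors of ∂_1 are all 1, so H_0 ≅ Z.
  H_1: rank ker ∂_1 − rank ∂_2 = (15 − 5) − 10 = 0, and ∂_2 has invariant factor 2 > 1, so H_1 ≅ Z/2.
  H_2: rank ker ∂_2 − rank ∂_3 = (10 − 10) − 0 = 0, and there is no ∂_3, so H_2 ≅ 0.

H_0 = Z,  H_1 = Z/2,  H_2 = 0.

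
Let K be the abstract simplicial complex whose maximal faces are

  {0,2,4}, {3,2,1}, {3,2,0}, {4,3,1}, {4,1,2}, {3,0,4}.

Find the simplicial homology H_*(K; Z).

H_0 = Z,  H_1 = 0,  H_2 = Z.

Take the total order 0 < 1 < 2 < 3 < 4 on the vertex set. Then K (dimension 2) consists of the simplices:

  0-simplices (5): [0], [1], [2], [3], [4]
  1-simplices (9): [0,2], [0,3], [0,4], [1,2], [1,3], [1,4], [2,3], [2,4], [3,4]
  2-simplices (6): [0,2,3], [0,2,4], [0,3,4], [1,2,3], [1,2,4], [1,3,4]

Hence C_0 ≅ Z^5, C_1 ≅ Z^9, C_2 ≅ Z^6.

The boundary map ∂_1: C_1 → C_0 sends each edge [p,q] (with p < q) to q − p.
This gives a 5×9 integer matrix of rank 4; reducing to Smith normal form yields diagonal entries (1,1,1,1).

The boundary map ∂_2: C_2 → C_1 acts by ∂[p,q,r] = [q,r] − [p,r] + [p,q]. For instance
  ∂[0,2,4] = [2,4] − [0,4] + [0,2],
  ∂[1,2,4] = [2,4] − [1,4] + [1,2].
The 9×6 boundary matrix has rank 5 and Smith normal form diag(1,1,1,1,1).

Reading off H_k = ker ∂_k / im ∂_{k+1}:

  H_0: rank C_0 − rank ∂_1 = 5 − 4 = 1, and the invariant factors of ∂_1 are all 1, so H_0 ≅ Z.
  H_1: rank ker ∂_1 − rank ∂_2 = (9 − 4) − 5 = 0, and the invariant factors of ∂_2 are all 1, so H_1 ≅ 0.
  H_2: rank ker ∂_2 − rank ∂_3 = (6 − 5) − 0 = 1, and there is no ∂_3, so H_2 ≅ Z.

(K is a triangulation of the 2-sphere S^2.)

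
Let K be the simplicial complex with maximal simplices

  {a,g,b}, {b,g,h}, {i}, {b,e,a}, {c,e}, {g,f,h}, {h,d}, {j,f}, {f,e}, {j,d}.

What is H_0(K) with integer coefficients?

Fix the vertex order a < b < c < d < e < f < g < h < i < j and write every simplex with vertices in increasing order. Then dim K = 2 and the simplices of K are:

  0-simplices (10): a, b, c, d, e, f, g, h, i, j
  1-simplices (14): ab, ae, ag, be, bg, bh, ce, dh, dj, ef, fg, fh, fj, gh
  2-simplices (4): abe, abg, bgh, fgh

Hence C_0 ≅ Z^10, C_1 ≅ Z^14, C_2 ≅ Z^4.

∂_1: C_1 → C_0 maps an edge to its endpoints' difference, ∂[p,q] = q − p.
The resulting 10×14 matrix has rank 8, and its Smith normal form has invariant factors (1,1,1,1,1,1,1,1).

Boundary ∂_2: C_2 → C_1 acts by ∂[p,q,r] = [q,r] − [p,r] + [p,q]. For instance
  ∂fgh = gh − fh + fg,
  ∂abg = bg − ag + ab.
The resulting 14×4 matrix has rank 4, and its Smith normal form has invariant factors (1,1,1,1).

Computing H_k = (kernel of ∂_k) / (image of ∂_{k+1}):

  H_0: rank C_0 − rank ∂_1 = 10 − 8 = 2, and the invariant factors of ∂_1 are all 1, so H_0 ≅ Z^2.

H_0 ≅ Z^2.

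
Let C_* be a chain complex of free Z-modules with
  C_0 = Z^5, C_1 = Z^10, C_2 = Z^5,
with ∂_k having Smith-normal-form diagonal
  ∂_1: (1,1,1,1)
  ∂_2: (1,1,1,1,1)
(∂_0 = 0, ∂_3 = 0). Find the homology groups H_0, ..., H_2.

H_0 ≅ Z,  H_1 ≅ Z,  H_2 = 0.

H_0: b_0 = 5 − 0 − 4 = 1; torsion from ∂_1 factors > 1: none. So H_0 ≅ Z.
H_1: b_1 = 10 − 4 − 5 = 1; torsion from ∂_2 factors > 1: none. So H_1 ≅ Z.
H_2: b_2 = 5 − 5 − 0 = 0; torsion from ∂_3 factors > 1: none. So H_2 ≅ 0.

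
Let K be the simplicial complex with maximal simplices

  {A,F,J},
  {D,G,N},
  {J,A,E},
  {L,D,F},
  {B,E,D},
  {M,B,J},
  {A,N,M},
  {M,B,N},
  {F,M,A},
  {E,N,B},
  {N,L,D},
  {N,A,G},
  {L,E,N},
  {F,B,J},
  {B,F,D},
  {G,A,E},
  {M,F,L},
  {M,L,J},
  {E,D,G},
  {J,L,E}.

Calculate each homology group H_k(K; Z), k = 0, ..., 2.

H_0 = Z,  H_1 = Z × Z/2,  H_2 = 0.

We work with the vertex ordering A < B < D < E < F < G < J < L < M < N. The simplices of K, each written with vertices in increasing order, are:

  0-simplices (10): A, B, D, E, F, G, J, L, M, N
  1-simplices (30): AE, AF, AG, AJ, AM, AN, BD, BE, BF, BJ, BM, BN, DE, DF, DG, DL, DN, EG, EJ, EL, EN, FJ, FL, FM, GN, JL, JM, LM, LN, MN
  2-simplices (20): AEG, AEJ, AFJ, AFM, AGN, AMN, BDE, BDF, BEN, BFJ, BJM, BMN, DEG, DFL, DGN, DLN, EJL, ELN, FLM, JLM

Hence C_0 ≅ Z^10, C_1 ≅ Z^30, C_2 ≅ Z^20.

Boundary ∂_1: C_1 → C_0 sends each edge [p,q] (with p < q) to q − p. For instance
  ∂DG = G − D.
The 10×30 boundary matrix has rank 9 and Smith normal form diag(1,1,1,1,1,1,1,1,1).

Boundary ∂_2: C_2 → C_1 sends each 2-simplex [p,q,r] to [q,r] − [p,r] + [p,q]. For instance
  ∂DLN = LN − DN + DL,
  ∂BMN = MN − BN + BM.
As a 30×20 matrix over Z this has rank 20, with invariant factors (1,1,1,1,1,1,1,1,1,1,1,1,1,1,1,1,1,1,1,2).

From H_k ≅ ker(∂_k) / im(∂_{k+1}) we obtain:

  H_0: rank C_0 − rank ∂_1 = 10 − 9 = 1, and the invariant factors of ∂_1 are all 1, so H_0 = Z.
  H_1: rank ker ∂_1 − rank ∂_2 = (30 − 9) − 20 = 1, and ∂_2 has invariant factor 2 > 1, so H_1 = Z × Z/2.
  H_2: rank ker ∂_2 − rank ∂_3 = (20 − 20) − 0 = 0, and there is no ∂_3, so H_2 = 0.

As a check, the Euler characteristic is 10 − 30 + 20 = 0, which agrees with 1 − 1 + 0 = 0.
(K is a triangulation of the Klein bottle.)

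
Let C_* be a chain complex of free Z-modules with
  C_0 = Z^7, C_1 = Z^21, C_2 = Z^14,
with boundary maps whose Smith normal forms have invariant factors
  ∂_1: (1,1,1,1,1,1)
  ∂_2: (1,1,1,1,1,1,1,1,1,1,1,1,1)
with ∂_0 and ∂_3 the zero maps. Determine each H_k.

H_0: b_0 = 7 − 0 − 6 = 1; torsion from ∂_1 factors > 1: none. So H_0 ≅ Z.
H_1: b_1 = 21 − 6 − 13 = 2; torsion from ∂_2 factors > 1: none. So H_1 ≅ Z^2.
H_2: b_2 = 14 − 13 − 0 = 1; torsion from ∂_3 factors > 1: none. So H_2 ≅ Z.

H_0 ≅ Z,  H_1 ≅ Z^2,  H_2 ≅ Z.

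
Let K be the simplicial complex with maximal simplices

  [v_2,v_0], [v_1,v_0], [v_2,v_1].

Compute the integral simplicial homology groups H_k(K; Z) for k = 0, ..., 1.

Take the total order v_0 < v_1 < v_2 on the vertex set. Then K (dimension 1) consists of the simplices:

  0-simplices (3): [v_0], [v_1], [v_2]
  1-simplices (3): [v_0,v_1], [v_0,v_2], [v_1,v_2]

giving chain groups C_0 ≅ Z^3, C_1 ≅ Z^3.

The boundary map ∂_1: C_1 → C_0 maps an edge to its endpoints' difference, ∂[p,q] = q − p. For instance
  ∂[v_1,v_2] = [v_2] − [v_1].
As a 3×3 matrix over Z this has rank 2, with invariant factors (1,1).

From H_k ≅ ker(∂_k) / im(∂_{k+1}) we obtain:

  H_0: rank C_0 − rank ∂_1 = 3 − 2 = 1, and the invariant factors of ∂_1 are all 1, so H_0 = Z.
  H_1: rank ker ∂_1 − rank ∂_2 = (3 − 2) − 0 = 1, and there is no ∂_2, so H_1 = Z.

(K is a triangulation of the circle S^1.)

H_0 ≅ Z,  H_1 ≅ Z.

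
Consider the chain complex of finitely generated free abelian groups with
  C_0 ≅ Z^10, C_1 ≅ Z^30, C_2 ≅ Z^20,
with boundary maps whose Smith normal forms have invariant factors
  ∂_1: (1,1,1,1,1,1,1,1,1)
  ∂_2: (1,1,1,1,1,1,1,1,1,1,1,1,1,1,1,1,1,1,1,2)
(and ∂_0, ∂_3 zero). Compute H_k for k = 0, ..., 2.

H_0: b_0 = 10 − 0 − 9 = 1; torsion from ∂_1 factors > 1: none. So H_0 = Z.
H_1: b_1 = 30 − 9 − 20 = 1; torsion from ∂_2 factors > 1: [2]. So H_1 = Z ⊕ Z_2.
H_2: b_2 = 20 − 20 − 0 = 0; torsion from ∂_3 factors > 1: none. So H_2 = 0.

H_0 = Z,  H_1 = Z ⊕ Z_2,  H_2 = 0.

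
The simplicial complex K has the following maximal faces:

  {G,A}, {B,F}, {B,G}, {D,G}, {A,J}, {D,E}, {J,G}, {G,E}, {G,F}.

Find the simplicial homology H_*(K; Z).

H_0 ≅ Z,  H_1 ≅ Z^3.

Take the total order A < B < D < E < F < G < J on the vertex set. Then K (dimension 1) consists of the simplices:

  0-simplices (7): A, B, D, E, F, G, J
  1-simplices (9): AG, AJ, BF, BG, DE, DG, EG, FG, GJ

giving chain groups C_0 ≅ Z^7, C_1 ≅ Z^9.

Boundary ∂_1: C_1 → C_0 maps an edge to its endpoints' difference, ∂[p,q] = q − p.
The resulting 7×9 matrix has rank 6, and its Smith normal form has invariant factors (1,1,1,1,1,1).

Computing H_k = (kernel of ∂_k) / (image of ∂_{k+1}):

  H_0: rank C_0 − rank ∂_1 = 7 − 6 = 1, and the invariant factors of ∂_1 are all 1, so H_0 ≅ Z.
  H_1: rank ker ∂_1 − rank ∂_2 = (9 − 6) − 0 = 3, and there is no ∂_2, so H_1 ≅ Z^3.

As a check, the Euler characteristic is 7 − 9 = -2, which agrees with 1 − 3 = -2.
(K is a triangulation of a wedge of 3 circles.)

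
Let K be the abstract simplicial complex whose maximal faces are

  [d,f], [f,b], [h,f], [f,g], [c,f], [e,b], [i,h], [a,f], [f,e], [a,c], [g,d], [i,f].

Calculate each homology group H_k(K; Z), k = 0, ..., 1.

H_0 ≅ Z,  H_1 ≅ Z^4.

We work with the vertex ordering a < b < c < d < e < f < g < h < i. The simplices of K, each written with vertices in increasing order, are:

  0-simplices (9): a, b, c, d, e, f, g, h, i
  1-simplices (12): ac, af, be, bf, cf, df, dg, ef, fg, fh, fi, hi

so the chain groups are C_0 ≅ Z^9, C_1 ≅ Z^12.

The boundary map ∂_1: C_1 → C_0 sends each edge [p,q] (with p < q) to q − p.
As a 9×12 matrix over Z this has rank 8, with invariant factors (1,1,1,1,1,1,1,1).

Now H_k = ker ∂_k / im ∂_{k+1}, so:

  H_0: rank C_0 − rank ∂_1 = 9 − 8 = 1, and the invariant factors of ∂_1 are all 1, so H_0 ≅ Z.
  H_1: rank ker ∂_1 − rank ∂_2 = (12 − 8) − 0 = 4, and there is no ∂_2, so H_1 ≅ Z^4.

As a check, the Euler characteristic is 9 − 12 = -3, which agrees with 1 − 4 = -3.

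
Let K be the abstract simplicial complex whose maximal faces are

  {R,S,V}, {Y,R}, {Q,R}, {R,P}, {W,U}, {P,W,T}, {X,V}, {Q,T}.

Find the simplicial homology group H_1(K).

Fix the vertex order P < Q < R < S < T < U < V < W < X < Y and write every simplex with vertices in increasing order. Then dim K = 2 and the simplices of K are:

  0-simplices (10): P, Q, R, S, T, U, V, W, X, Y
  1-simplices (12): PR, PT, PW, QR, QT, RS, RV, RY, SV, TW, UW, VX
  2-simplices (2): PTW, RSV

giving chain groups C_0 ≅ Z^10, C_1 ≅ Z^12, C_2 ≅ Z^2.

The boundary map ∂_1: C_1 → C_0 is given by ∂[p,q] = [q] − [p]. For instance
  ∂VX = X − V.
As a 10×12 matrix over Z this has rank 9, with invariant factors (1,1,1,1,1,1,1,1,1).

The boundary map ∂_2: C_2 → C_1 maps a triangle to the signed sum of its edges. For instance
  ∂RSV = SV − RV + RS,
  ∂PTW = TW − PW + PT.
The resulting 12×2 matrix has rank 2, and its Smith normal form has invariant factors (1,1).

Now H_k = ker ∂_k / im ∂_{k+1}, so:

  H_1: rank ker ∂_1 − rank ∂_2 = (12 − 9) − 2 = 1, and the invariant factors of ∂_2 are all 1, so H_1 = Z.

H_1 = Z.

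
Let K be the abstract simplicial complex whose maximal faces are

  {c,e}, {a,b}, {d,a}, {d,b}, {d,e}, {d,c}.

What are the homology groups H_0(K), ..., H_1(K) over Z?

H_0 ≅ Z,  H_1 ≅ Z^2.

We work with the vertex ordering a < b < c < d < e. The simplices of K, each written with vertices in increasing order, are:

  0-simplices (5): a, b, c, d, e
  1-simplices (6): ab, ad, bd, cd, ce, de

giving chain groups C_0 ≅ Z^5, C_1 ≅ Z^6.

The boundary map ∂_1: C_1 → C_0 sends each edge [p,q] (with p < q) to q − p. For instance
  ∂bd = d − b.
The resulting 5×6 matrix has rank 4, and its Smith normal form has invariant factors (1,1,1,1).

Reading off H_k = ker ∂_k / im ∂_{k+1}:

  H_0: rank C_0 − rank ∂_1 = 5 − 4 = 1, and the invariant factors of ∂_1 are all 1, so H_0 ≅ Z.
  H_1: rank ker ∂_1 − rank ∂_2 = (6 − 4) − 0 = 2, and there is no ∂_2, so H_1 ≅ Z^2.

(K is a triangulation of a wedge of 2 circles.)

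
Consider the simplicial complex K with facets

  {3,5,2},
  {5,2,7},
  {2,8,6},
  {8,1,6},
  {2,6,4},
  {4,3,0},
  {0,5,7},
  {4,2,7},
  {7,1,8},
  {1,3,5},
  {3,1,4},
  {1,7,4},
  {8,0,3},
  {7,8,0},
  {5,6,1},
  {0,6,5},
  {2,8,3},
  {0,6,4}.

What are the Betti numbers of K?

b_0 = 1, b_1 = 2, b_2 = 1.

Fix the vertex order 0 < 1 < 2 < 3 < 4 < 5 < 6 < 7 < 8 and write every simplex with vertices in increasing order. Then dim K = 2 and the simplices of K are:

  0-simplices (9): [0], [1], [2], [3], [4], [5], [6], [7], [8]
  1-simplices (27): (27 of them)
  2-simplices (18): [0,3,4], [0,3,8], [0,4,6], [0,5,6], [0,5,7], [0,7,8], [1,3,4], [1,3,5], [1,4,7], [1,5,6], [1,6,8], [1,7,8], [2,3,5], [2,3,8], [2,4,6], [2,4,7], [2,5,7], [2,6,8]

Hence C_0 ≅ Z^9, C_1 ≅ Z^27, C_2 ≅ Z^18.

The boundary map ∂_1: C_1 → C_0 maps an edge to its endpoints' difference, ∂[p,q] = q − p.
The 9×27 boundary matrix has rank 8 and Smith normal form diag(1,1,1,1,1,1,1,1).

Boundary ∂_2: C_2 → C_1 maps a triangle to the signed sum of its edges. For instance
  ∂[1,5,6] = [5,6] − [1,6] + [1,5],
  ∂[2,5,7] = [5,7] − [2,7] + [2,5].
The resulting 27×18 matrix has rank 17, and its Smith normal form has invariant factors (1,1,1,1,1,1,1,1,1,1,1,1,1,1,1,1,1).

Computing H_k = (kernel of ∂_k) / (image of ∂_{k+1}):

  H_0: rank C_0 − rank ∂_1 = 9 − 8 = 1, and the invariant factors of ∂_1 are all 1, so H_0 ≅ Z.
  H_1: rank ker ∂_1 − rank ∂_2 = (27 − 8) − 17 = 2, and the invariant factors of ∂_2 are all 1, so H_1 ≅ Z^2.
  H_2: rank ker ∂_2 − rank ∂_3 = (18 − 17) − 0 = 1, and there is no ∂_3, so H_2 ≅ Z.

As a check, the Euler characteristic is 9 − 27 + 18 = 0, which agrees with 1 − 2 + 1 = 0.

Hence the Betti numbers are b_0 = 1, b_1 = 2, b_2 = 1.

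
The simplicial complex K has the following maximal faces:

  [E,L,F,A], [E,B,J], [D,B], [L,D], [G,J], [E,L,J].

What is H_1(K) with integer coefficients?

H_1 ≅ Z.

K has 8 vertices, 13 edges, 6 triangles, 1 3-simplex.
rank ∂_1 = 7, rank ∂_2 = 5 ⇒ b_1 = 13 − 7 − 5 = 1; all invariant factors of ∂_2 are 1 so no torsion. So H_1 ≅ Z.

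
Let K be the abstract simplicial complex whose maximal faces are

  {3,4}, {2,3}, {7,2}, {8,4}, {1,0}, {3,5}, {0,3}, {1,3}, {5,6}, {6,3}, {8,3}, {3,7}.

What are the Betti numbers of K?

Order the vertices as 0 < 1 < 2 < 3 < 4 < 5 < 6 < 7 < 8. Listing each simplex with vertices in this order, K has dimension 1 with simplices:

  0-simplices (9): [0], [1], [2], [3], [4], [5], [6], [7], [8]
  1-simplices (12): [0,1], [0,3], [1,3], [2,3], [2,7], [3,4], [3,5], [3,6], [3,7], [3,8], [4,8], [5,6]

giving chain groups C_0 ≅ Z^9, C_1 ≅ Z^12.

The boundary map ∂_1: C_1 → C_0 is given by ∂[p,q] = [q] − [p]. For instance
  ∂[5,6] = [6] − [5].
The 9×12 boundary matrix has rank 8 and Smith normal form diag(1,1,1,1,1,1,1,1).

From H_k ≅ ker(∂_k) / im(∂_{k+1}) we obtain:

  H_0: rank C_0 − rank ∂_1 = 9 − 8 = 1, and the invariant factors of ∂_1 are all 1, so H_0 ≅ Z.
  H_1: rank ker ∂_1 − rank ∂_2 = (12 − 8) − 0 = 4, and there is no ∂_2, so H_1 ≅ Z^4.

Hence the Betti numbers are b_0 = 1, b_1 = 4.

b_0 = 1, b_1 = 4.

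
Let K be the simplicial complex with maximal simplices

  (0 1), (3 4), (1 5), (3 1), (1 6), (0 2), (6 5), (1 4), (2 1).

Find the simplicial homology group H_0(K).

H_0 ≅ Z.

We work with the vertex ordering 0 < 1 < 2 < 3 < 4 < 5 < 6. The simplices of K, each written with vertices in increasing order, are:

  0-simplices (7): [0], [1], [2], [3], [4], [5], [6]
  1-simplices (9): [0,1], [0,2], [1,2], [1,3], [1,4], [1,5], [1,6], [3,4], [5,6]

Hence C_0 ≅ Z^7, C_1 ≅ Z^9.

The boundary map ∂_1: C_1 → C_0 is given by ∂[p,q] = [q] − [p]. For instance
  ∂[1,4] = [4] − [1].
The 7×9 boundary matrix has rank 6 and Smith normal form diag(1,1,1,1,1,1).

From H_k ≅ ker(∂_k) / im(∂_{k+1}) we obtain:

  H_0: rank C_0 − rank ∂_1 = 7 − 6 = 1, and the invariant factors of ∂_1 are all 1, so H_0 ≅ Z.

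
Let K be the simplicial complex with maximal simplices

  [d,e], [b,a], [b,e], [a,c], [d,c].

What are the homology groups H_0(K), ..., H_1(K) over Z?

H_0 ≅ Z,  H_1 ≅ Z.

Order the vertices as a < b < c < d < e. Listing each simplex with vertices in this order, K has dimension 1 with simplices:

  0-simplices (5): a, b, c, d, e
  1-simplices (5): ab, ac, be, cd, de

so the chain groups are C_0 ≅ Z^5, C_1 ≅ Z^5.

∂_1: C_1 → C_0 maps an edge to its endpoints' difference, ∂[p,q] = q − p.
The resulting 5×5 matrix has rank 4, and its Smith normal form has invariant factors (1,1,1,1).

Computing H_k = (kernel of ∂_k) / (image of ∂_{k+1}):

  H_0: rank C_0 − rank ∂_1 = 5 − 4 = 1, and the invariant factors of ∂_1 are all 1, so H_0 ≅ Z.
  H_1: rank ker ∂_1 − rank ∂_2 = (5 − 4) − 0 = 1, and there is no ∂_2, so H_1 ≅ Z.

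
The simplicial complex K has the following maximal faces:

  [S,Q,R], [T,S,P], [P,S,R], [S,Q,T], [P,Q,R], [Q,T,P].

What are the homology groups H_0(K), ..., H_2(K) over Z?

Fix the vertex order P < Q < R < S < T and write every simplex with vertices in increasing order. Then dim K = 2 and the simplices of K are:

  0-simplices (5): P, Q, R, S, T
  1-simplices (9): PQ, PR, PS, PT, QR, QS, QT, RS, ST
  2-simplices (6): PQR, PQT, PRS, PST, QRS, QST

so the chain groups are C_0 ≅ Z^5, C_1 ≅ Z^9, C_2 ≅ Z^6.

The boundary map ∂_1: C_1 → C_0 sends each edge [p,q] (with p < q) to q − p.
This gives a 5×9 integer matrix of rank 4; reducing to Smith normal form yields diagonal entries (1,1,1,1).

∂_2: C_2 → C_1 acts by ∂[p,q,r] = [q,r] − [p,r] + [p,q]. For instance
  ∂QRS = RS − QS + QR,
  ∂PRS = RS − PS + PR.
The resulting 9×6 matrix has rank 5, and its Smith normal form has invariant factors (1,1,1,1,1).

Now H_k = ker ∂_k / im ∂_{k+1}, so:

  H_0: rank C_0 − rank ∂_1 = 5 − 4 = 1, and the invariant factors of ∂_1 are all 1, so H_0 = Z.
  H_1: rank ker ∂_1 − rank ∂_2 = (9 − 4) − 5 = 0, and the invariant factors of ∂_2 are all 1, so H_1 = 0.
  H_2: rank ker ∂_2 − rank ∂_3 = (6 − 5) − 0 = 1, and there is no ∂_3, so H_2 = Z.

(K is a triangulation of the 2-sphere S^2.)

H_0 = Z,  H_1 = 0,  H_2 = Z.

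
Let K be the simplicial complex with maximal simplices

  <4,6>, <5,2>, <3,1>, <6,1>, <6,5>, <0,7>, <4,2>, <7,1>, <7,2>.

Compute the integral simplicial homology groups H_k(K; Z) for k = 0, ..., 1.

H_0 = Z,  H_1 = Z^2.

Order the vertices as 0 < 1 < 2 < 3 < 4 < 5 < 6 < 7. Listing each simplex with vertices in this order, K has dimension 1 with simplices:

  0-simplices (8): [0], [1], [2], [3], [4], [5], [6], [7]
  1-simplices (9): [0,7], [1,3], [1,6], [1,7], [2,4], [2,5], [2,7], [4,6], [5,6]

giving chain groups C_0 ≅ Z^8, C_1 ≅ Z^9.

Boundary ∂_1: C_1 → C_0 is given by ∂[p,q] = [q] − [p].
The resulting 8×9 matrix has rank 7, and its Smith normal form has invariant factors (1,1,1,1,1,1,1).

Computing H_k = (kernel of ∂_k) / (image of ∂_{k+1}):

  H_0: rank C_0 − rank ∂_1 = 8 − 7 = 1, and the invariant factors of ∂_1 are all 1, so H_0 = Z.
  H_1: rank ker ∂_1 − rank ∂_2 = (9 − 7) − 0 = 2, and there is no ∂_2, so H_1 = Z^2.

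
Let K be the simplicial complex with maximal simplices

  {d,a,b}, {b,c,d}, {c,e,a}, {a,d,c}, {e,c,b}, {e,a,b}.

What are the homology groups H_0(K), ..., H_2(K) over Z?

H_0 ≅ Z,  H_1 = 0,  H_2 ≅ Z.

K has 5 vertices, 9 edges, 6 triangles.
rank ∂_0 = 0, rank ∂_1 = 4 ⇒ b_0 = 5 − 0 − 4 = 1; all invariant factors of ∂_1 are 1 so no torsion. So H_0 = Z.
rank ∂_1 = 4, rank ∂_2 = 5 ⇒ b_1 = 9 − 4 − 5 = 0; all invariant factors of ∂_2 are 1 so no torsion. So H_1 = 0.
rank ∂_2 = 5, rank ∂_3 = 0 ⇒ b_2 = 6 − 5 − 0 = 1. So H_2 = Z.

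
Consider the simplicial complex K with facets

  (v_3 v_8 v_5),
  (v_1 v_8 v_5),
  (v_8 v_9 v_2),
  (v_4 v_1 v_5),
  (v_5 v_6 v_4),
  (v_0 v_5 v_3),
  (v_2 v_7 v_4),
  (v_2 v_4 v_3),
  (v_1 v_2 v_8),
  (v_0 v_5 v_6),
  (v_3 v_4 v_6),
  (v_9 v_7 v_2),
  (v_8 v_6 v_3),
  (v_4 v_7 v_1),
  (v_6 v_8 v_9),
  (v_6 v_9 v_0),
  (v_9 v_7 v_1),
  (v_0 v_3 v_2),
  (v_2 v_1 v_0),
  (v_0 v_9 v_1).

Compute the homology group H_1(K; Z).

H_1 = Z ⊕ Z/2.

K has 10 vertices, 30 edges, 20 triangles.
rank ∂_1 = 9, rank ∂_2 = 20 ⇒ b_1 = 30 − 9 − 20 = 1; ∂_2 has invariant factor(s) [2] giving torsion. So H_1 ≅ Z ⊕ Z/2.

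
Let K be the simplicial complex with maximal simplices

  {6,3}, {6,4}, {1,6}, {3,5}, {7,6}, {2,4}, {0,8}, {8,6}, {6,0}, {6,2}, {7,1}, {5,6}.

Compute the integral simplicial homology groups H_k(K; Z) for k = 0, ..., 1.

H_0 = Z,  H_1 = Z^4.

We work with the vertex ordering 0 < 1 < 2 < 3 < 4 < 5 < 6 < 7 < 8. The simplices of K, each written with vertices in increasing order, are:

  0-simplices (9): [0], [1], [2], [3], [4], [5], [6], [7], [8]
  1-simplices (12): [0,6], [0,8], [1,6], [1,7], [2,4], [2,6], [3,5], [3,6], [4,6], [5,6], [6,7], [6,8]

Hence C_0 ≅ Z^9, C_1 ≅ Z^12.

∂_1: C_1 → C_0 sends each edge [p,q] (with p < q) to q − p.
The resulting 9×12 matrix has rank 8, and its Smith normal form has invariant factors (1,1,1,1,1,1,1,1).

Reading off H_k = ker ∂_k / im ∂_{k+1}:

  H_0: rank C_0 − rank ∂_1 = 9 − 8 = 1, and the invariant factors of ∂_1 are all 1, so H_0 ≅ Z.
  H_1: rank ker ∂_1 − rank ∂_2 = (12 − 8) − 0 = 4, and there is no ∂_2, so H_1 ≅ Z^4.

As a check, the Euler characteristic is 9 − 12 = -3, which agrees with 1 − 4 = -3.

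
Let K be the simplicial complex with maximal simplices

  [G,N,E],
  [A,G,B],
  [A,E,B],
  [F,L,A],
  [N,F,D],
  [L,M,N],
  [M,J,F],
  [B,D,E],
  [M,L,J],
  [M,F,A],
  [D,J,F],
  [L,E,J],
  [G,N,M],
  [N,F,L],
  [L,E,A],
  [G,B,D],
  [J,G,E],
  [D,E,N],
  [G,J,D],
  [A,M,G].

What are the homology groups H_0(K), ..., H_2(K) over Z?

We work with the vertex ordering A < B < D < E < F < G < J < L < M < N. The simplices of K, each written with vertices in increasing order, are:

  0-simplices (10): A, B, D, E, F, G, J, L, M, N
  1-simplices (30): AB, AE, AF, AG, AL, AM, BD, BE, BG, DE, DF, DG, DJ, DN, EG, EJ, EL, EN, FJ, FL, FM, FN, GJ, GM, GN, JL, JM, LM, LN, MN
  2-simplices (20): ABE, ABG, AEL, AFL, AFM, AGM, BDE, BDG, DEN, DFJ, DFN, DGJ, EGJ, EGN, EJL, FJM, FLN, GMN, JLM, LMN

giving chain groups C_0 ≅ Z^10, C_1 ≅ Z^30, C_2 ≅ Z^20.

∂_1: C_1 → C_0 is given by ∂[p,q] = [q] − [p]. For instance
  ∂AL = L − A.
The resulting 10×30 matrix has rank 9, and its Smith normal form has invariant factors (1,1,1,1,1,1,1,1,1).

∂_2: C_2 → C_1 acts by ∂[p,q,r] = [q,r] − [p,r] + [p,q]. For instance
  ∂EJL = JL − EL + EJ,
  ∂DEN = EN − DN + DE.
This gives a 30×20 integer matrix of rank 20; reducing to Smith normal form yields diagonal entries (1,1,1,1,1,1,1,1,1,1,1,1,1,1,1,1,1,1,1,2).

From H_k ≅ ker(∂_k) / im(∂_{k+1}) we obtain:

  H_0: rank C_0 − rank ∂_1 = 10 − 9 = 1, and the invariant factors of ∂_1 are all 1, so H_0 = Z.
  H_1: rank ker ∂_1 − rank ∂_2 = (30 − 9) − 20 = 1, and ∂_2 has invariant factor 2 > 1, so H_1 = Z ⊕ Z/2Z.
  H_2: rank ker ∂_2 − rank ∂_3 = (20 − 20) − 0 = 0, and there is no ∂_3, so H_2 = 0.

As a check, the Euler characteristic is 10 − 30 + 20 = 0, which agrees with 1 − 1 + 0 = 0.
(K is a triangulation of the Klein bottle.)

H_0 ≅ Z,  H_1 ≅ Z ⊕ Z/2Z,  H_2 = 0.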